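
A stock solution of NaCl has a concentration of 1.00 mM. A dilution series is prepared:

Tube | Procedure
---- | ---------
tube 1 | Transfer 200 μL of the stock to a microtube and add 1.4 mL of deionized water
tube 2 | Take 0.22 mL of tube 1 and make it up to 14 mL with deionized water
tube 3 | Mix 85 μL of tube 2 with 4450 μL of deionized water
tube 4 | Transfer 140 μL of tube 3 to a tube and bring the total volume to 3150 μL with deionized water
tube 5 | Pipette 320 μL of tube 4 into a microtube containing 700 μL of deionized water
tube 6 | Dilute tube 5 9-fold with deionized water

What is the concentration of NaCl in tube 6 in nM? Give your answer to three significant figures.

Step 1: 200 μL + 1.4 mL = 1600 μL total → factor 1600/200 = 8
Step 2: 0.22 mL brought to 14 mL → factor 14/0.22 = 63.636
Step 3: 85 μL + 4450 μL = 4535 μL total → factor 4535/85 = 53.353
Step 4: 140 μL brought to 3150 μL → factor 3150/140 = 22.5
Step 5: 320 μL + 700 μL = 1020 μL total → factor 1020/320 = 3.1875
Step 6: 9-fold → factor 9
Overall dilution factor = 8 × 63.636 × 53.353 × 22.5 × 3.1875 × 9 = 1.7532 × 10^7
Final = 1.00 mM / 1.7532 × 10^7 = 5.704 × 10^-8 mM = 0.0570 nM

0.0570 nM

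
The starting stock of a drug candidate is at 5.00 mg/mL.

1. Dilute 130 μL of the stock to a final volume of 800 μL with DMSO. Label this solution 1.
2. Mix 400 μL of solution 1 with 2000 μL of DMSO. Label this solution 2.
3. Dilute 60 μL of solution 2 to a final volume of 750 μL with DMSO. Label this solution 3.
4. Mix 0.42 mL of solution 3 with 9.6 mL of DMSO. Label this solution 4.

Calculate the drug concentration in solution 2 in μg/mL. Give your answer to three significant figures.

135 μg/mL

Step 1: 130 μL brought to 800 μL → factor 800/130 = 6.1538
Step 2: 400 μL + 2000 μL = 2400 μL total → factor 2400/400 = 6
Dilution factor through solution 2 = 6.1538 × 6 = 36.923
[solution 2] = 5.00 mg/mL / 36.923 = 0.1354 mg/mL = 135 μg/mL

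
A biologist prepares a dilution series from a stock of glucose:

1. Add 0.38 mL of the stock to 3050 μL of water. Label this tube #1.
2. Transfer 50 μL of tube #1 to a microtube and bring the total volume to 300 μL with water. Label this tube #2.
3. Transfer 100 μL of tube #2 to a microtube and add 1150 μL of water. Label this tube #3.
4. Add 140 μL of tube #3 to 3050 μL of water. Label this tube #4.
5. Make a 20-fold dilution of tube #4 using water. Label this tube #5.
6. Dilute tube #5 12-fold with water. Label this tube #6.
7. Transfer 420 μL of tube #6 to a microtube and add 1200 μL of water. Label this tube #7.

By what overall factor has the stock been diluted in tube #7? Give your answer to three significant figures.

1.43 × 10^7

Step 1: 0.38 mL + 3050 μL = 3.43 mL total → factor 3.43/0.38 = 9.0263
Step 2: 50 μL brought to 300 μL → factor 300/50 = 6
Step 3: 100 μL + 1150 μL = 1250 μL total → factor 1250/100 = 12.5
Step 4: 140 μL + 3050 μL = 3190 μL total → factor 3190/140 = 22.786
Step 5: 20-fold → factor 20
Step 6: 12-fold → factor 12
Step 7: 420 μL + 1200 μL = 1620 μL total → factor 1620/420 = 3.8571
Overall dilution factor = 9.0263 × 6 × 12.5 × 22.786 × 20 × 12 × 3.8571 = 1.4279 × 10^7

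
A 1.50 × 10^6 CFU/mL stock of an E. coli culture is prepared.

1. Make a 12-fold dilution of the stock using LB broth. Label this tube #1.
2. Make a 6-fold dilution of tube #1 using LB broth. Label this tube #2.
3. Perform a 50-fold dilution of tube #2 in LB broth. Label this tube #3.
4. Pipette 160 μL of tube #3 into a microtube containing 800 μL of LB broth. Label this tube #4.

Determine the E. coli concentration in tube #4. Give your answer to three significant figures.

Step 1: 12-fold → factor 12
Step 2: 6-fold → factor 6
Step 3: 50-fold → factor 50
Step 4: 160 μL + 800 μL = 960 μL total → factor 960/160 = 6
Overall dilution factor = 12 × 6 × 50 × 6 = 21600
Final = 1.50 × 10^6 CFU/mL / 21600 = 69.4 CFU/mL

69.4 CFU/mL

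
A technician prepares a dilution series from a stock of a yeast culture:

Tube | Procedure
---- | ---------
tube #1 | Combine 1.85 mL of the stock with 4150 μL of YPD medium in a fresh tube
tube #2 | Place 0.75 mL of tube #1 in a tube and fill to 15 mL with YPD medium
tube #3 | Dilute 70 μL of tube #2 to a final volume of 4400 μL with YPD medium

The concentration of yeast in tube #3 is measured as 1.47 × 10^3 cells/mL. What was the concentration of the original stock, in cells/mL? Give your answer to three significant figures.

Step 1: 1.85 mL + 4150 μL = 6 mL total → factor 6/1.85 = 3.2432
Step 2: 0.75 mL brought to 15 mL → factor 15/0.75 = 20
Step 3: 70 μL brought to 4400 μL → factor 4400/70 = 62.857
Overall dilution factor = 3.2432 × 20 × 62.857 = 4077.2
Stock = 1.47 × 10^3 cells/mL × 4077.2 = 5.99 × 10^6 cells/mL

5.99 × 10^6 cells/mL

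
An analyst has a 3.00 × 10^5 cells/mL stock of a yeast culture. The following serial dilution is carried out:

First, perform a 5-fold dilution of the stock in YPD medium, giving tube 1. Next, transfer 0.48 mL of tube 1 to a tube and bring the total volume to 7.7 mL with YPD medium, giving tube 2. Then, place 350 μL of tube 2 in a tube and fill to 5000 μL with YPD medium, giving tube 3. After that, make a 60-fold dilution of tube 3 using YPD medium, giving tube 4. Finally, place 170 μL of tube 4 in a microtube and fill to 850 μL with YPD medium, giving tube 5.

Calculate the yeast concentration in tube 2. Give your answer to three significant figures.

3.74 × 10^3 cells/mL

Step 1: 5-fold → factor 5
Step 2: 0.48 mL brought to 7.7 mL → factor 7.7/0.48 = 16.042
Dilution factor through tube 2 = 5 × 16.042 = 80.208
[tube 2] = 3.00 × 10^5 cells/mL / 80.208 = 3.74 × 10^3 cells/mL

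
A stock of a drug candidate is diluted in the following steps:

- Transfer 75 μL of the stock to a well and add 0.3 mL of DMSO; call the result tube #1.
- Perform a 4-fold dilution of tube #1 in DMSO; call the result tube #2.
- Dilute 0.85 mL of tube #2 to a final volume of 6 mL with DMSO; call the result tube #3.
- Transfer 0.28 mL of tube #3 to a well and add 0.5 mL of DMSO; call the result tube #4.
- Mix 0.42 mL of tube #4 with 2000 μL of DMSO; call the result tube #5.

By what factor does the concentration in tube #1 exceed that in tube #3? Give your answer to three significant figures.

Step 1: 75 μL + 0.3 mL = 375 μL total → factor 375/75 = 5
Step 2: 4-fold → factor 4
Step 3: 0.85 mL brought to 6 mL → factor 6/0.85 = 7.0588
Dilution factor to tube #1 = 5; to tube #3 = 141.18
[tube #1]/[tube #3] = (factor to tube #3)/(factor to tube #1) = 141.18/5 = 28.2

28.2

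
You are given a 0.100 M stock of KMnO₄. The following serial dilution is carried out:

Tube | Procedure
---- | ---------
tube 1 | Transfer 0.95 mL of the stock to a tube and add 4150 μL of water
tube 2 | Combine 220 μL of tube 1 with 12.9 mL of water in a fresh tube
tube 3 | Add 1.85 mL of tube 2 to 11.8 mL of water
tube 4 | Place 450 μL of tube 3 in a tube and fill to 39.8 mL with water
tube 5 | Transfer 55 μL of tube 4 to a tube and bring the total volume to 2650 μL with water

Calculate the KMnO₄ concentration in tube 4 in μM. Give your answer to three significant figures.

0.479 μM

Step 1: 0.95 mL + 4150 μL = 5.1 mL total → factor 5.1/0.95 = 5.3684
Step 2: 220 μL + 12.9 mL = 13120 μL total → factor 13120/220 = 59.636
Step 3: 1.85 mL + 11.8 mL = 13.65 mL total → factor 13.65/1.85 = 7.3784
Step 4: 450 μL brought to 39.8 mL → factor 39800/450 = 88.444
Dilution factor through tube 4 = 5.3684 × 59.636 × 7.3784 × 88.444 = 2.0892 × 10^5
[tube 4] = 0.100 M / 2.0892 × 10^5 = 4.786 × 10^-7 M = 0.479 μM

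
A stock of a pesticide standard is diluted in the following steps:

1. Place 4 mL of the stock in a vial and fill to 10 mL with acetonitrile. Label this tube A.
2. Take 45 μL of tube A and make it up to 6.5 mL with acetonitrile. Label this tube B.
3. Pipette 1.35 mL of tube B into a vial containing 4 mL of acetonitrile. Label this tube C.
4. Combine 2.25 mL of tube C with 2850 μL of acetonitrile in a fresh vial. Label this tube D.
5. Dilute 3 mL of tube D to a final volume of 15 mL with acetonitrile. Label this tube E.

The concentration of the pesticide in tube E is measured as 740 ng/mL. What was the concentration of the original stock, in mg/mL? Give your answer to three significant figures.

Step 1: 4 mL brought to 10 mL → factor 10/4 = 2.5
Step 2: 45 μL brought to 6.5 mL → factor 6500/45 = 144.44
Step 3: 1.35 mL + 4 mL = 5.35 mL total → factor 5.35/1.35 = 3.963
Step 4: 2.25 mL + 2850 μL = 5.1 mL total → factor 5.1/2.25 = 2.2667
Step 5: 3 mL brought to 15 mL → factor 15/3 = 5
Overall dilution factor = 2.5 × 144.44 × 3.963 × 2.2667 × 5 = 16219
Stock = 740 ng/mL × 16219 = 1.200 × 10^7 ng/mL = 12.0 mg/mL

12.0 mg/mL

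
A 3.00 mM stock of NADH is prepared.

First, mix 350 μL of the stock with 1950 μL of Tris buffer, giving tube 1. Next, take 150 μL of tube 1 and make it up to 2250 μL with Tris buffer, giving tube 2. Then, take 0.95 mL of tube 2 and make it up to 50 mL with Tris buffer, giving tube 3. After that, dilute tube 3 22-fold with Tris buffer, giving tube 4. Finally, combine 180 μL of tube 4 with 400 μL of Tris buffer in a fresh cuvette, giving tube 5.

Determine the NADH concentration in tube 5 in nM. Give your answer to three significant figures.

Step 1: 350 μL + 1950 μL = 2300 μL total → factor 2300/350 = 6.5714
Step 2: 150 μL brought to 2250 μL → factor 2250/150 = 15
Step 3: 0.95 mL brought to 50 mL → factor 50/0.95 = 52.632
Step 4: 22-fold → factor 22
Step 5: 180 μL + 400 μL = 580 μL total → factor 580/180 = 3.2222
Overall dilution factor = 6.5714 × 15 × 52.632 × 22 × 3.2222 = 3.6777 × 10^5
Final = 3.00 mM / 3.6777 × 10^5 = 8.157 × 10^-6 mM = 8.16 nM

8.16 nM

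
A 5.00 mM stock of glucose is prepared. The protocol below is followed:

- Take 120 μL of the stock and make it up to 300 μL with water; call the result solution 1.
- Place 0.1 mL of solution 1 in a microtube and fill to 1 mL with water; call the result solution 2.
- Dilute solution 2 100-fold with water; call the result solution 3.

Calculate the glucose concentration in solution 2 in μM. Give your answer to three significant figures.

Step 1: 120 μL brought to 300 μL → factor 300/120 = 2.5
Step 2: 0.1 mL brought to 1 mL → factor 1/0.1 = 10
Dilution factor through solution 2 = 2.5 × 10 = 25
[solution 2] = 5.00 mM / 25 = 0.2000 mM = 200 μM

200 μM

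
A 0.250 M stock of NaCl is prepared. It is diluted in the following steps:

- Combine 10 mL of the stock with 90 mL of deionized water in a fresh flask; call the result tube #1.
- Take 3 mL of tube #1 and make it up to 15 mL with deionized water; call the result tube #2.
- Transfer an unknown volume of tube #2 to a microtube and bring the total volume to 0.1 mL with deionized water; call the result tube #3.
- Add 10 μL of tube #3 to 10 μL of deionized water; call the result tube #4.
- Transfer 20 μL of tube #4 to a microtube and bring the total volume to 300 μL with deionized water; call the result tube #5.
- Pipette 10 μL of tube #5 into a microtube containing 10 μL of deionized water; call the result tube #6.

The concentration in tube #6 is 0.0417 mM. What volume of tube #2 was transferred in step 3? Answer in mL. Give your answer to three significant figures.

Step 1: 10 mL + 90 mL = 100 mL total → factor 100/10 = 10
Step 2: 3 mL brought to 15 mL → factor 15/3 = 5
Step 3: v brought to 0.1 mL → factor = 0.1 mL/v
Step 4: 10 μL + 10 μL = 20 μL total → factor 20/10 = 2
Step 5: 20 μL brought to 300 μL → factor 300/20 = 15
Step 6: 10 μL + 10 μL = 20 μL total → factor 20/10 = 2
Product of known-step factors = 3000
Overall factor = 0.250 M / (0.0417 mM) = 5995.2
Step-3 factor = 5995.2 / 3000 = 1.9984
v = 0.1 mL / 1.9984 = 0.0500 mL

0.0500 mL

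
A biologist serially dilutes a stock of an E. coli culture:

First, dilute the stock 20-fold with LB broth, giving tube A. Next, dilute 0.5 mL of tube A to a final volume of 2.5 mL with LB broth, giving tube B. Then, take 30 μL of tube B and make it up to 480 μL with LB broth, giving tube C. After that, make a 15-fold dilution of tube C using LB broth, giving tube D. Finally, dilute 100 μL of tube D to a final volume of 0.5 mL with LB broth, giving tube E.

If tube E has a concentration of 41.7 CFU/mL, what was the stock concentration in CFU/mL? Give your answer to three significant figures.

5.00 × 10^6 CFU/mL

Step 1: 20-fold → factor 20
Step 2: 0.5 mL brought to 2.5 mL → factor 2.5/0.5 = 5
Step 3: 30 μL brought to 480 μL → factor 480/30 = 16
Step 4: 15-fold → factor 15
Step 5: 100 μL brought to 0.5 mL → factor 500/100 = 5
Overall dilution factor = 20 × 5 × 16 × 15 × 5 = 1.2 × 10^5
Stock = 41.7 CFU/mL × 1.2 × 10^5 = 5.00 × 10^6 CFU/mL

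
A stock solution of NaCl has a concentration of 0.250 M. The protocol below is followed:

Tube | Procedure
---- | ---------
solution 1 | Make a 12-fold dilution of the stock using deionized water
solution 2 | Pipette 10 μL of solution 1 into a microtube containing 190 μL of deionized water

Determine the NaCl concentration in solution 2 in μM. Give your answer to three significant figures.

1.04 × 10^3 μM

Step 1: 12-fold → factor 12
Step 2: 10 μL + 190 μL = 200 μL total → factor 200/10 = 20
Overall dilution factor = 12 × 20 = 240
Final = 0.250 M / 240 = 0.001042 M = 1.04 × 10^3 μM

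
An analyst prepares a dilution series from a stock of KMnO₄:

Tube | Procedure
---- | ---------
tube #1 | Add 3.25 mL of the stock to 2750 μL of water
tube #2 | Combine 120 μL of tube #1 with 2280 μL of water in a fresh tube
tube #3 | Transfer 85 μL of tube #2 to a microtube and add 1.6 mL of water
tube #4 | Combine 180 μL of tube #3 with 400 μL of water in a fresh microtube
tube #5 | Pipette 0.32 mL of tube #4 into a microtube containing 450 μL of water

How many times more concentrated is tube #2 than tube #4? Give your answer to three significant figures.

Step 1: 3.25 mL + 2750 μL = 6 mL total → factor 6/3.25 = 1.8462
Step 2: 120 μL + 2280 μL = 2400 μL total → factor 2400/120 = 20
Step 3: 85 μL + 1.6 mL = 1685 μL total → factor 1685/85 = 19.824
Step 4: 180 μL + 400 μL = 580 μL total → factor 580/180 = 3.2222
Dilution factor to tube #2 = 36.923; to tube #4 = 2358.5
[tube #2]/[tube #4] = (factor to tube #4)/(factor to tube #2) = 2358.5/36.923 = 63.9

63.9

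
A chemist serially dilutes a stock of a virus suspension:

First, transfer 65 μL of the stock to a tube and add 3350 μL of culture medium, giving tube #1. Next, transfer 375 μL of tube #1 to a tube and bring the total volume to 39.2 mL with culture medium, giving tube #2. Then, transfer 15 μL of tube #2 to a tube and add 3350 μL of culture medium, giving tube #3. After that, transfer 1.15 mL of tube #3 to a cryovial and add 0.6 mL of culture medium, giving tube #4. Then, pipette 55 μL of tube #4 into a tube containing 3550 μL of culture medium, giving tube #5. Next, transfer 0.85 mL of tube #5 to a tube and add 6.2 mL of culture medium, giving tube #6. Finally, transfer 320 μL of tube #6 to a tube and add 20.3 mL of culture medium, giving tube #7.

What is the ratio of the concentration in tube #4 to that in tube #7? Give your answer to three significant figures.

3.50 × 10^4

Step 1: 65 μL + 3350 μL = 3415 μL total → factor 3415/65 = 52.538
Step 2: 375 μL brought to 39.2 mL → factor 39200/375 = 104.53
Step 3: 15 μL + 3350 μL = 3365 μL total → factor 3365/15 = 224.33
Step 4: 1.15 mL + 0.6 mL = 1.75 mL total → factor 1.75/1.15 = 1.5217
Step 5: 55 μL + 3550 μL = 3605 μL total → factor 3605/55 = 65.545
Step 6: 0.85 mL + 6.2 mL = 7.05 mL total → factor 7.05/0.85 = 8.2941
Step 7: 320 μL + 20.3 mL = 20620 μL total → factor 20620/320 = 64.438
Dilution factor to tube #4 = 1.8748 × 10^6; to tube #7 = 6.5678 × 10^10
[tube #4]/[tube #7] = (factor to tube #7)/(factor to tube #4) = 6.5678 × 10^10/1.8748 × 10^6 = 3.50 × 10^4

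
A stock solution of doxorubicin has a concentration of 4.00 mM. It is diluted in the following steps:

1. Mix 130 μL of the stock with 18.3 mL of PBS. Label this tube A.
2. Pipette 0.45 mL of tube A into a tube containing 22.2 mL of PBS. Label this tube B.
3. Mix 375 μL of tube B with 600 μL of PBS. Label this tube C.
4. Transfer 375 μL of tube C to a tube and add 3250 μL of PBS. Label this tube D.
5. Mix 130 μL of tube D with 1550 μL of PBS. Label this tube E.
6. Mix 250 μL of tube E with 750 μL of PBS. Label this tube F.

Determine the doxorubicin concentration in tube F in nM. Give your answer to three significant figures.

Step 1: 130 μL + 18.3 mL = 18430 μL total → factor 18430/130 = 141.77
Step 2: 0.45 mL + 22.2 mL = 22.65 mL total → factor 22.65/0.45 = 50.333
Step 3: 375 μL + 600 μL = 975 μL total → factor 975/375 = 2.6
Step 4: 375 μL + 3250 μL = 3625 μL total → factor 3625/375 = 9.6667
Step 5: 130 μL + 1550 μL = 1680 μL total → factor 1680/130 = 12.923
Step 6: 250 μL + 750 μL = 1000 μL total → factor 1000/250 = 4
Overall dilution factor = 141.77 × 50.333 × 2.6 × 9.6667 × 12.923 × 4 = 9.2707 × 10^6
Final = 4.00 mM / 9.2707 × 10^6 = 4.315 × 10^-7 mM = 0.431 nM

0.431 nM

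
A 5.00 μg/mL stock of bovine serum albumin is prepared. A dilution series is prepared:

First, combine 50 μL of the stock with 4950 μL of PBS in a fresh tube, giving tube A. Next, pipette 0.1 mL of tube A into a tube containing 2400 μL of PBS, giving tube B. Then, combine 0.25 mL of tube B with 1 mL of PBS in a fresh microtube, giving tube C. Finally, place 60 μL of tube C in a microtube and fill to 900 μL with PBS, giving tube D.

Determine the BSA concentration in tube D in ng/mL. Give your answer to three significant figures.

Step 1: 50 μL + 4950 μL = 5000 μL total → factor 5000/50 = 100
Step 2: 0.1 mL + 2400 μL = 2.5 mL total → factor 2.5/0.1 = 25
Step 3: 0.25 mL + 1 mL = 1.25 mL total → factor 1.25/0.25 = 5
Step 4: 60 μL brought to 900 μL → factor 900/60 = 15
Overall dilution factor = 100 × 25 × 5 × 15 = 1.875 × 10^5
Final = 5.00 μg/mL / 1.875 × 10^5 = 2.667 × 10^-5 μg/mL = 0.0267 ng/mL

0.0267 ng/mL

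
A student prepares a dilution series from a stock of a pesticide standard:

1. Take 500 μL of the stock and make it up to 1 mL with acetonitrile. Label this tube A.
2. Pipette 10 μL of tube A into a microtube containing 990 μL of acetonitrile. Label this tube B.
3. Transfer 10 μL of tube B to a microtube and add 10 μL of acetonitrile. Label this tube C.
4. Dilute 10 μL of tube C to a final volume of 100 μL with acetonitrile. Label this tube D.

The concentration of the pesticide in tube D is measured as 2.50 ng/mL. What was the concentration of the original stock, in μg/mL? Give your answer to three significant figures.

Step 1: 500 μL brought to 1 mL → factor 1000/500 = 2
Step 2: 10 μL + 990 μL = 1000 μL total → factor 1000/10 = 100
Step 3: 10 μL + 10 μL = 20 μL total → factor 20/10 = 2
Step 4: 10 μL brought to 100 μL → factor 100/10 = 10
Overall dilution factor = 2 × 100 × 2 × 10 = 4000
Stock = 2.50 ng/mL × 4000 = 1.000 × 10^4 ng/mL = 10.0 μg/mL

10.0 μg/mL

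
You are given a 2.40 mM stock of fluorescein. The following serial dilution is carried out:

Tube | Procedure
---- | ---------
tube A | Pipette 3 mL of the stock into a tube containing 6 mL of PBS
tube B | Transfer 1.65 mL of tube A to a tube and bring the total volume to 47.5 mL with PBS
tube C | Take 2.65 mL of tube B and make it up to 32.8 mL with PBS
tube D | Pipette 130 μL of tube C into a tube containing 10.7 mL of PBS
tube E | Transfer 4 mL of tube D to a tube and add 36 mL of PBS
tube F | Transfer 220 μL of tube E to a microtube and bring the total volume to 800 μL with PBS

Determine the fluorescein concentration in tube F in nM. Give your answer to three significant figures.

Step 1: 3 mL + 6 mL = 9 mL total → factor 9/3 = 3
Step 2: 1.65 mL brought to 47.5 mL → factor 47.5/1.65 = 28.788
Step 3: 2.65 mL brought to 32.8 mL → factor 32.8/2.65 = 12.377
Step 4: 130 μL + 10.7 mL = 10830 μL total → factor 10830/130 = 83.308
Step 5: 4 mL + 36 mL = 40 mL total → factor 40/4 = 10
Step 6: 220 μL brought to 800 μL → factor 800/220 = 3.6364
Overall dilution factor = 3 × 28.788 × 12.377 × 83.308 × 10 × 3.6364 = 3.2383 × 10^6
Final = 2.40 mM / 3.2383 × 10^6 = 7.411 × 10^-7 mM = 0.741 nM

0.741 nM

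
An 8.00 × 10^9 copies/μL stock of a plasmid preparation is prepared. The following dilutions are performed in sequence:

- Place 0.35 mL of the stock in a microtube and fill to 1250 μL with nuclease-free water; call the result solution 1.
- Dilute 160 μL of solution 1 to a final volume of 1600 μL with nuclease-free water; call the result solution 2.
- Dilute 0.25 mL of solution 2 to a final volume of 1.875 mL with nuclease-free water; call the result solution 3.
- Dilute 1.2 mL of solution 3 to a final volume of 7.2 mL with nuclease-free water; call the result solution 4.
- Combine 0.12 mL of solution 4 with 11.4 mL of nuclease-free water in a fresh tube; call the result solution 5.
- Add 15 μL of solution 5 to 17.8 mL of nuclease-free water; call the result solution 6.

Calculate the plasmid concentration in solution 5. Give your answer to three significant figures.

5.19 × 10^4 copies/μL

Step 1: 0.35 mL brought to 1250 μL → factor 1.25/0.35 = 3.5714
Step 2: 160 μL brought to 1600 μL → factor 1600/160 = 10
Step 3: 0.25 mL brought to 1.875 mL → factor 1.875/0.25 = 7.5
Step 4: 1.2 mL brought to 7.2 mL → factor 7.2/1.2 = 6
Step 5: 0.12 mL + 11.4 mL = 11.52 mL total → factor 11.52/0.12 = 96
Dilution factor through solution 5 = 3.5714 × 10 × 7.5 × 6 × 96 = 1.5429 × 10^5
[solution 5] = 8.00 × 10^9 copies/μL / 1.5429 × 10^5 = 5.19 × 10^4 copies/μL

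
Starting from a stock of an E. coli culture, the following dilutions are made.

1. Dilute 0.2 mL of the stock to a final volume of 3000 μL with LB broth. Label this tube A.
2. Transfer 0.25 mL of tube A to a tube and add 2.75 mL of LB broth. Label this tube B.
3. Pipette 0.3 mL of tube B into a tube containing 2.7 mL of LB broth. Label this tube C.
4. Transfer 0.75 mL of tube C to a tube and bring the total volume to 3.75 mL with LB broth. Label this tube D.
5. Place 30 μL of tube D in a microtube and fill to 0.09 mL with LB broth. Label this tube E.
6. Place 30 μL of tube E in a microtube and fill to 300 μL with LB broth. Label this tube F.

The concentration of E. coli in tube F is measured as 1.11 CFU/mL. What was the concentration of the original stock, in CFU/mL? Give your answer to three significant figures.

3.00 × 10^5 CFU/mL

Step 1: 0.2 mL brought to 3000 μL → factor 3/0.2 = 15
Step 2: 0.25 mL + 2.75 mL = 3 mL total → factor 3/0.25 = 12
Step 3: 0.3 mL + 2.7 mL = 3 mL total → factor 3/0.3 = 10
Step 4: 0.75 mL brought to 3.75 mL → factor 3.75/0.75 = 5
Step 5: 30 μL brought to 0.09 mL → factor 90/30 = 3
Step 6: 30 μL brought to 300 μL → factor 300/30 = 10
Overall dilution factor = 15 × 12 × 10 × 5 × 3 × 10 = 2.7 × 10^5
Stock = 1.11 CFU/mL × 2.7 × 10^5 = 3.00 × 10^5 CFU/mL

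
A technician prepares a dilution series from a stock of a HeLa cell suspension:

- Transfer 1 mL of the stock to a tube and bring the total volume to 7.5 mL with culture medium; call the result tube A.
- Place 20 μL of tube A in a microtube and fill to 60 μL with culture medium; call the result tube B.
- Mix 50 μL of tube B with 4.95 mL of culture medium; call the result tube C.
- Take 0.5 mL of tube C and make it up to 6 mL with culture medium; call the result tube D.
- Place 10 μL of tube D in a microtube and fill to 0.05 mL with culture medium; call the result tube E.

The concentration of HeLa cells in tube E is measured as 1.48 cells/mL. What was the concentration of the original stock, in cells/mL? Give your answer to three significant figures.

Step 1: 1 mL brought to 7.5 mL → factor 7.5/1 = 7.5
Step 2: 20 μL brought to 60 μL → factor 60/20 = 3
Step 3: 50 μL + 4.95 mL = 5000 μL total → factor 5000/50 = 100
Step 4: 0.5 mL brought to 6 mL → factor 6/0.5 = 12
Step 5: 10 μL brought to 0.05 mL → factor 50/10 = 5
Overall dilution factor = 7.5 × 3 × 100 × 12 × 5 = 1.35 × 10^5
Stock = 1.48 cells/mL × 1.35 × 10^5 = 2.00 × 10^5 cells/mL

2.00 × 10^5 cells/mL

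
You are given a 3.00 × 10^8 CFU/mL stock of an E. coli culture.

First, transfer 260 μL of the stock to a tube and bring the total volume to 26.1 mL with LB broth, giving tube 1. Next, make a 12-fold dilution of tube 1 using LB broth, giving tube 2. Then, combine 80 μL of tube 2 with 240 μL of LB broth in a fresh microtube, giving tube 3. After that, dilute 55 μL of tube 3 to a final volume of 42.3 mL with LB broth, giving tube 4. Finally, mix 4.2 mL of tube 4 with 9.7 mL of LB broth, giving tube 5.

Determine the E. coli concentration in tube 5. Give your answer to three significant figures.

Step 1: 260 μL brought to 26.1 mL → factor 26100/260 = 100.38
Step 2: 12-fold → factor 12
Step 3: 80 μL + 240 μL = 320 μL total → factor 320/80 = 4
Step 4: 55 μL brought to 42.3 mL → factor 42300/55 = 769.09
Step 5: 4.2 mL + 9.7 mL = 13.9 mL total → factor 13.9/4.2 = 3.3095
Overall dilution factor = 100.38 × 12 × 4 × 769.09 × 3.3095 = 1.2265 × 10^7
Final = 3.00 × 10^8 CFU/mL / 1.2265 × 10^7 = 24.5 CFU/mL

24.5 CFU/mL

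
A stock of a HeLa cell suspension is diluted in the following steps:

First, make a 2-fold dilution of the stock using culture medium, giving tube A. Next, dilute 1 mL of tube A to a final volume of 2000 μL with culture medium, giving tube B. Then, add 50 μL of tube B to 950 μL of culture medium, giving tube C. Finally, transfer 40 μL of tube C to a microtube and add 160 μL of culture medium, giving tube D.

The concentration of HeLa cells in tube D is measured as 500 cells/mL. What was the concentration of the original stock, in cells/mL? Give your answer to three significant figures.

2.00 × 10^5 cells/mL

Step 1: 2-fold → factor 2
Step 2: 1 mL brought to 2000 μL → factor 2/1 = 2
Step 3: 50 μL + 950 μL = 1000 μL total → factor 1000/50 = 20
Step 4: 40 μL + 160 μL = 200 μL total → factor 200/40 = 5
Overall dilution factor = 2 × 2 × 20 × 5 = 400
Stock = 500 cells/mL × 400 = 2.00 × 10^5 cells/mL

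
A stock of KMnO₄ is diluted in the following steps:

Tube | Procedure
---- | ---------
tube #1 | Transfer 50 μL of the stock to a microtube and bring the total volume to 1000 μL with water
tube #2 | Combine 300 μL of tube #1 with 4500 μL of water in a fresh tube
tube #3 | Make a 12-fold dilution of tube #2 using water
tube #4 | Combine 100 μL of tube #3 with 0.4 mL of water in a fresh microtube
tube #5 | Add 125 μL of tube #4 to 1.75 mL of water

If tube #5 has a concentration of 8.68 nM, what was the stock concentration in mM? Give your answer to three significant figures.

2.50 mM

Step 1: 50 μL brought to 1000 μL → factor 1000/50 = 20
Step 2: 300 μL + 4500 μL = 4800 μL total → factor 4800/300 = 16
Step 3: 12-fold → factor 12
Step 4: 100 μL + 0.4 mL = 500 μL total → factor 500/100 = 5
Step 5: 125 μL + 1.75 mL = 1875 μL total → factor 1875/125 = 15
Overall dilution factor = 20 × 16 × 12 × 5 × 15 = 2.88 × 10^5
Stock = 8.68 nM × 2.88 × 10^5 = 2.500 × 10^6 nM = 2.50 mM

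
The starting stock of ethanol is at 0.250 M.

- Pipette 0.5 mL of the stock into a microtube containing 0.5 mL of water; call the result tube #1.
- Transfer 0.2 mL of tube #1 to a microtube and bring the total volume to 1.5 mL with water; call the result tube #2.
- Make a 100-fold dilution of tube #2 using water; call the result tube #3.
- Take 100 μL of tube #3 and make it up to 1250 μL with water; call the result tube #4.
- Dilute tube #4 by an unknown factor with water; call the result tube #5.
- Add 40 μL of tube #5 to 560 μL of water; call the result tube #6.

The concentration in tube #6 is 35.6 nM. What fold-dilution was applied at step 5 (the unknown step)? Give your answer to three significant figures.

25.0-fold

Step 1: 0.5 mL + 0.5 mL = 1 mL total → factor 1/0.5 = 2
Step 2: 0.2 mL brought to 1.5 mL → factor 1.5/0.2 = 7.5
Step 3: 100-fold → factor 100
Step 4: 100 μL brought to 1250 μL → factor 1250/100 = 12.5
Step 5: unknown factor x
Step 6: 40 μL + 560 μL = 600 μL total → factor 600/40 = 15
Product of known-step factors = 2.8125 × 10^5
Overall factor = 0.250 M / (35.6 nM) = 7.0225 × 10^6
x = 7.0225 × 10^6 / 2.8125 × 10^5 = 25.0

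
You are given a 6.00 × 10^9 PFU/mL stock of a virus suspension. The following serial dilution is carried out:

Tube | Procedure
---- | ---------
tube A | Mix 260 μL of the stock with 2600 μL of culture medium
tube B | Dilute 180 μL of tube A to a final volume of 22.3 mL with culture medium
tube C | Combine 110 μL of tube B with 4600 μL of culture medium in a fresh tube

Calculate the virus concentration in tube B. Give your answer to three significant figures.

4.40 × 10^6 PFU/mL

Step 1: 260 μL + 2600 μL = 2860 μL total → factor 2860/260 = 11
Step 2: 180 μL brought to 22.3 mL → factor 22300/180 = 123.89
Dilution factor through tube B = 11 × 123.89 = 1362.8
[tube B] = 6.00 × 10^9 PFU/mL / 1362.8 = 4.40 × 10^6 PFU/mL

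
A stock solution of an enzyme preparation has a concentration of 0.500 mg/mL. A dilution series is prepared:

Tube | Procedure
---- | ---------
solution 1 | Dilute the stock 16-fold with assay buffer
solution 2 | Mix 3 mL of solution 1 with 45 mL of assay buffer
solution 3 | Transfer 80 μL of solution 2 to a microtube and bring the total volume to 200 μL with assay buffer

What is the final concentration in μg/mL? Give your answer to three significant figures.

Step 1: 16-fold → factor 16
Step 2: 3 mL + 45 mL = 48 mL total → factor 48/3 = 16
Step 3: 80 μL brought to 200 μL → factor 200/80 = 2.5
Overall dilution factor = 16 × 16 × 2.5 = 640
Final = 0.500 mg/mL / 640 = 0.0007813 mg/mL = 0.781 μg/mL

0.781 μg/mL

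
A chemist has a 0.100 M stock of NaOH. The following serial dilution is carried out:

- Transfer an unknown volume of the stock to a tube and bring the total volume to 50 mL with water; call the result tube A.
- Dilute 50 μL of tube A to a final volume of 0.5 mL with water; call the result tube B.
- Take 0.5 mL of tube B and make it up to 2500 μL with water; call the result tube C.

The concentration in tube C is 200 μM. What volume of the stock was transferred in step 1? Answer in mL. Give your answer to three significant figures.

5.00 mL

Step 1: v brought to 50 mL → factor = 50 mL/v
Step 2: 50 μL brought to 0.5 mL → factor 500/50 = 10
Step 3: 0.5 mL brought to 2500 μL → factor 2.5/0.5 = 5
Product of known-step factors = 50
Overall factor = 0.100 M / (200 μM) = 500
Step-1 factor = 500 / 50 = 10
v = 50 mL / 10 = 5.00 mL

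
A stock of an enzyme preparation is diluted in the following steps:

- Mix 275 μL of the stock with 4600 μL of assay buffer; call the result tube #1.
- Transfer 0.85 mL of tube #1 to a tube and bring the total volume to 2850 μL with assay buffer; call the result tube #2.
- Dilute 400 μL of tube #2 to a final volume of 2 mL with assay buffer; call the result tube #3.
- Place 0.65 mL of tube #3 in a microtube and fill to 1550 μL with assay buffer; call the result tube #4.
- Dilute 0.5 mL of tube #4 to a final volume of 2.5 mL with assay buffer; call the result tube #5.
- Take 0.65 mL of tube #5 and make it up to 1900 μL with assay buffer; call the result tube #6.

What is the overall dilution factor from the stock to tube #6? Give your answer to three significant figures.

1.04 × 10^4

Step 1: 275 μL + 4600 μL = 4875 μL total → factor 4875/275 = 17.727
Step 2: 0.85 mL brought to 2850 μL → factor 2.85/0.85 = 3.3529
Step 3: 400 μL brought to 2 mL → factor 2000/400 = 5
Step 4: 0.65 mL brought to 1550 μL → factor 1.55/0.65 = 2.3846
Step 5: 0.5 mL brought to 2.5 mL → factor 2.5/0.5 = 5
Step 6: 0.65 mL brought to 1900 μL → factor 1.9/0.65 = 2.9231
Overall dilution factor = 17.727 × 3.3529 × 5 × 2.3846 × 5 × 2.9231 = 10358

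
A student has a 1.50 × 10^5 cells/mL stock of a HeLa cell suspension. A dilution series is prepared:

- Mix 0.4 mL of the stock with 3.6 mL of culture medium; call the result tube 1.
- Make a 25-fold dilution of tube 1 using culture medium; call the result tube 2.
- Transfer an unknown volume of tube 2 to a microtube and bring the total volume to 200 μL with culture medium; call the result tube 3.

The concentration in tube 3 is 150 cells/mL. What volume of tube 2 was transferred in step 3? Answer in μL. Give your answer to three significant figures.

50.0 μL

Step 1: 0.4 mL + 3.6 mL = 4 mL total → factor 4/0.4 = 10
Step 2: 25-fold → factor 25
Step 3: v brought to 200 μL → factor = 200 μL/v
Product of known-step factors = 250
Overall factor = 1.50 × 10^5 cells/mL / (150 cells/mL) = 1000
Step-3 factor = 1000 / 250 = 4
v = 200 μL / 4 = 50.0 μL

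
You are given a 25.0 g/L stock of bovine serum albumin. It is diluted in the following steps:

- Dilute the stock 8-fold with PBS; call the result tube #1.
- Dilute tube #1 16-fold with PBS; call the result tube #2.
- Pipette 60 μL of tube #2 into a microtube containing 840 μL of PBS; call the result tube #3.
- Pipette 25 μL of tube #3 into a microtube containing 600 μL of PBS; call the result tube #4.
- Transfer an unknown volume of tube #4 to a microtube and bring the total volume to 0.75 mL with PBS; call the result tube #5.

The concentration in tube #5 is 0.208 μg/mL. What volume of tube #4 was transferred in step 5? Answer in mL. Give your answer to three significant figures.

0.300 mL

Step 1: 8-fold → factor 8
Step 2: 16-fold → factor 16
Step 3: 60 μL + 840 μL = 900 μL total → factor 900/60 = 15
Step 4: 25 μL + 600 μL = 625 μL total → factor 625/25 = 25
Step 5: v brought to 0.75 mL → factor = 0.75 mL/v
Product of known-step factors = 48000
Overall factor = 25.0 g/L / (0.208 μg/mL) = 1.2019 × 10^5
Step-5 factor = 1.2019 × 10^5 / 48000 = 2.504
v = 0.75 mL / 2.504 = 0.300 mL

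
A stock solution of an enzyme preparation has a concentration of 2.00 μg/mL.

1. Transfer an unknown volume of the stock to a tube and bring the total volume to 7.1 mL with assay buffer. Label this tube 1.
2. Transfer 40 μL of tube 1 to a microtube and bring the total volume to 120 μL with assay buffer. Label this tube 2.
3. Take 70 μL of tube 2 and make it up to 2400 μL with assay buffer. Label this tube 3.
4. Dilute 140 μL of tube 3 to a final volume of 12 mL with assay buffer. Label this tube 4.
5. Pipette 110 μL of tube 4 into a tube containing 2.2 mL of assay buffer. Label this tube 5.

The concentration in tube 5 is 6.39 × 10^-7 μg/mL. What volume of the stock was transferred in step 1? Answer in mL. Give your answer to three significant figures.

0.420 mL

Step 1: v brought to 7.1 mL → factor = 7.1 mL/v
Step 2: 40 μL brought to 120 μL → factor 120/40 = 3
Step 3: 70 μL brought to 2400 μL → factor 2400/70 = 34.286
Step 4: 140 μL brought to 12 mL → factor 12000/140 = 85.714
Step 5: 110 μL + 2.2 mL = 2310 μL total → factor 2310/110 = 21
Product of known-step factors = 1.8514 × 10^5
Overall factor = 2.00 μg/mL / (6.39 × 10^-7 μg/mL) = 3.1299 × 10^6
Step-1 factor = 3.1299 × 10^6 / 1.8514 × 10^5 = 16.905
v = 7.1 mL / 16.905 = 0.420 mL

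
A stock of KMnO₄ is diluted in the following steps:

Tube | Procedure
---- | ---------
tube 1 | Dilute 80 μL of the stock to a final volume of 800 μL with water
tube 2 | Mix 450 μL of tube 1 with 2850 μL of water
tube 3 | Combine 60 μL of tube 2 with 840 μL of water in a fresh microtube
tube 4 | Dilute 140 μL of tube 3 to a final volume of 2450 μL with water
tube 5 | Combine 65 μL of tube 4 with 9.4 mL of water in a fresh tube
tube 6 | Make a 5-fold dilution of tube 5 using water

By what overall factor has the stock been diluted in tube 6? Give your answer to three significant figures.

Step 1: 80 μL brought to 800 μL → factor 800/80 = 10
Step 2: 450 μL + 2850 μL = 3300 μL total → factor 3300/450 = 7.3333
Step 3: 60 μL + 840 μL = 900 μL total → factor 900/60 = 15
Step 4: 140 μL brought to 2450 μL → factor 2450/140 = 17.5
Step 5: 65 μL + 9.4 mL = 9465 μL total → factor 9465/65 = 145.62
Step 6: 5-fold → factor 5
Overall dilution factor = 10 × 7.3333 × 15 × 17.5 × 145.62 × 5 = 1.4015 × 10^7

1.40 × 10^7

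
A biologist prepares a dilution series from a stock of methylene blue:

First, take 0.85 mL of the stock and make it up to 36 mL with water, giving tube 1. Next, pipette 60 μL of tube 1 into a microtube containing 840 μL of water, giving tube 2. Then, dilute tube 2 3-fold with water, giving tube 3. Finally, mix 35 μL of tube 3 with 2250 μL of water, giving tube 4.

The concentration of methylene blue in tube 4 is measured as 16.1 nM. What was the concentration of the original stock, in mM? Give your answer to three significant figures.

Step 1: 0.85 mL brought to 36 mL → factor 36/0.85 = 42.353
Step 2: 60 μL + 840 μL = 900 μL total → factor 900/60 = 15
Step 3: 3-fold → factor 3
Step 4: 35 μL + 2250 μL = 2285 μL total → factor 2285/35 = 65.286
Overall dilution factor = 42.353 × 15 × 3 × 65.286 = 1.2443 × 10^5
Stock = 16.1 nM × 1.2443 × 10^5 = 2.003 × 10^6 nM = 2.00 mM

2.00 mM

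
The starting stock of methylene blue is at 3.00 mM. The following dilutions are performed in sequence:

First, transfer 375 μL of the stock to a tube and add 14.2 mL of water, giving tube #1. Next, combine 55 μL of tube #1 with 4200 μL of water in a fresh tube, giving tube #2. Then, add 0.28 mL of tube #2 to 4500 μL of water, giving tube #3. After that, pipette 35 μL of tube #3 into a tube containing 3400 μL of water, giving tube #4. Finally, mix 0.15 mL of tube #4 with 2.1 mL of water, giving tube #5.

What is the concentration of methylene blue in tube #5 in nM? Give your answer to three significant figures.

Step 1: 375 μL + 14.2 mL = 14575 μL total → factor 14575/375 = 38.867
Step 2: 55 μL + 4200 μL = 4255 μL total → factor 4255/55 = 77.364
Step 3: 0.28 mL + 4500 μL = 4.78 mL total → factor 4.78/0.28 = 17.071
Step 4: 35 μL + 3400 μL = 3435 μL total → factor 3435/35 = 98.143
Step 5: 0.15 mL + 2.1 mL = 2.25 mL total → factor 2.25/0.15 = 15
Overall dilution factor = 38.867 × 77.364 × 17.071 × 98.143 × 15 = 7.5567 × 10^7
Final = 3.00 mM / 7.5567 × 10^7 = 3.970 × 10^-8 mM = 0.0397 nM

0.0397 nM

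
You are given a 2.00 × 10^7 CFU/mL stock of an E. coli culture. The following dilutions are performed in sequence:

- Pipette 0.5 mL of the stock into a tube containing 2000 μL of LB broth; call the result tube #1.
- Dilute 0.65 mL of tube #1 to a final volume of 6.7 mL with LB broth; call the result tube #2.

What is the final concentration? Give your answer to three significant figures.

3.88 × 10^5 CFU/mL

Step 1: 0.5 mL + 2000 μL = 2.5 mL total → factor 2.5/0.5 = 5
Step 2: 0.65 mL brought to 6.7 mL → factor 6.7/0.65 = 10.308
Overall dilution factor = 5 × 10.308 = 51.538
Final = 2.00 × 10^7 CFU/mL / 51.538 = 3.88 × 10^5 CFU/mL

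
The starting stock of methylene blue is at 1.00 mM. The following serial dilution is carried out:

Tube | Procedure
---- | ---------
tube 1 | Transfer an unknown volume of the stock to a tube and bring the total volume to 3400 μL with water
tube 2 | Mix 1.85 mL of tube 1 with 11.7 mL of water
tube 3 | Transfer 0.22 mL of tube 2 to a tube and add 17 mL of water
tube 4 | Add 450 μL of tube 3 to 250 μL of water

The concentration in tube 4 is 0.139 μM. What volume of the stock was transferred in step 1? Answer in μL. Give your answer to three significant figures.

421 μL

Step 1: v brought to 3400 μL → factor = 3400 μL/v
Step 2: 1.85 mL + 11.7 mL = 13.55 mL total → factor 13.55/1.85 = 7.3243
Step 3: 0.22 mL + 17 mL = 17.22 mL total → factor 17.22/0.22 = 78.273
Step 4: 450 μL + 250 μL = 700 μL total → factor 700/450 = 1.5556
Product of known-step factors = 891.79
Overall factor = 1.00 mM / (0.139 μM) = 7194.2
Step-1 factor = 7194.2 / 891.79 = 8.0672
v = 3400 μL / 8.0672 = 421 μL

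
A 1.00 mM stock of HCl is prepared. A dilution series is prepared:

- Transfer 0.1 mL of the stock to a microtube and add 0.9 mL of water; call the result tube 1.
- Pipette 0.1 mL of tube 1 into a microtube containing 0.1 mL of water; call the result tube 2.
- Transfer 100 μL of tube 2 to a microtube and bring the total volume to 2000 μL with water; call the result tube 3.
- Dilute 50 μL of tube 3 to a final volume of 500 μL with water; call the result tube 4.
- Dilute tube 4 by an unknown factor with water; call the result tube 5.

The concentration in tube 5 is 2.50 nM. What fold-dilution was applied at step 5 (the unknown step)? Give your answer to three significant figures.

100-fold

Step 1: 0.1 mL + 0.9 mL = 1 mL total → factor 1/0.1 = 10
Step 2: 0.1 mL + 0.1 mL = 0.2 mL total → factor 0.2/0.1 = 2
Step 3: 100 μL brought to 2000 μL → factor 2000/100 = 20
Step 4: 50 μL brought to 500 μL → factor 500/50 = 10
Step 5: unknown factor x
Product of known-step factors = 4000
Overall factor = 1.00 mM / (2.50 nM) = 4 × 10^5
x = 4 × 10^5 / 4000 = 100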